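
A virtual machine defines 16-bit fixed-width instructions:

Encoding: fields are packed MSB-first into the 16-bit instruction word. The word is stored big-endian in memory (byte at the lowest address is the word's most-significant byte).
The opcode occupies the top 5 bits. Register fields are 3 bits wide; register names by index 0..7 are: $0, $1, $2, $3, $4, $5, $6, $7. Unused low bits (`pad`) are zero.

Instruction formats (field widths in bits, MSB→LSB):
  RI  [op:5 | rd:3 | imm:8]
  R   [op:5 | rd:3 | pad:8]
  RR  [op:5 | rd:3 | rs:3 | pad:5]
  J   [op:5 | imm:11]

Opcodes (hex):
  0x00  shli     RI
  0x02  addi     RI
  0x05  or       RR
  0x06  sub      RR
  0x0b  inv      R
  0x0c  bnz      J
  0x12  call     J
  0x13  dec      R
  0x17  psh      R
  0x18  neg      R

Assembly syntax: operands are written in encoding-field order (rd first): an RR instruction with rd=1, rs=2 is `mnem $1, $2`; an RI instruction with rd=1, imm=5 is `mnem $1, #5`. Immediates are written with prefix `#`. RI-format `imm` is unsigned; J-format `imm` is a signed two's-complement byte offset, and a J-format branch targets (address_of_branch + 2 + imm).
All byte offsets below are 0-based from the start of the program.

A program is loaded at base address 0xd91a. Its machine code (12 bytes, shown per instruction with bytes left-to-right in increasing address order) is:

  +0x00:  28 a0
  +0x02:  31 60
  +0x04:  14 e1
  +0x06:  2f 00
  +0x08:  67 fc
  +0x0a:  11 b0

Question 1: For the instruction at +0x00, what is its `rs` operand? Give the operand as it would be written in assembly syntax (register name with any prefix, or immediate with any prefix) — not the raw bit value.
+0x00: 28 a0 ⇒ word 0x28a0 (big)
  opcode bits[15:11]=0x5: or/RR
  rd: (w>>8)&0x7=0x0 → $0
  rs: (w>>5)&0x7=0x5 → $5

$5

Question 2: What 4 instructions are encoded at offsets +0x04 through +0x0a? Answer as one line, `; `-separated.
addi $4, #225; or $7, $0; bnz #-4; addi $1, #176

+0x04: 14 e1 ⇒ word 0x14e1 (big)
  op=0x14e1>>11=0x2 ⇒ addi (RI)
  rd@[10:8]=0x4 ⇒ $4
  imm@[7:0]=0xe1 ⇒ #225
+0x06: 2f 00 ⇒ word 0x2f00 (big)
  op=0x2f00>>11=0x5 ⇒ or (RR)
  rd@[10:8]=0x7 ⇒ $7
  rs@[7:5]=0x0 ⇒ $0
+0x08: 67 fc ⇒ word 0x67fc (big)
  op=0x67fc>>11=0xc ⇒ bnz (J)
  imm@[10:0]=0x7fc (s11→-4) ⇒ #-4
+0x0a: 11 b0 ⇒ word 0x11b0 (big)
  op=0x11b0>>11=0x2 ⇒ addi (RI)
  rd@[10:8]=0x1 ⇒ $1
  imm@[7:0]=0xb0 ⇒ #176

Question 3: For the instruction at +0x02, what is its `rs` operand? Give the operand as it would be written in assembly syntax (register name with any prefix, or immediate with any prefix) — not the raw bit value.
+0x02: 31 60 ⇒ word 0x3160 (big)
  opcode bits[15:11]=0x6: sub/RR
  [10:8] rd=1 = $1
  [7:5] rs=3 = $3

$3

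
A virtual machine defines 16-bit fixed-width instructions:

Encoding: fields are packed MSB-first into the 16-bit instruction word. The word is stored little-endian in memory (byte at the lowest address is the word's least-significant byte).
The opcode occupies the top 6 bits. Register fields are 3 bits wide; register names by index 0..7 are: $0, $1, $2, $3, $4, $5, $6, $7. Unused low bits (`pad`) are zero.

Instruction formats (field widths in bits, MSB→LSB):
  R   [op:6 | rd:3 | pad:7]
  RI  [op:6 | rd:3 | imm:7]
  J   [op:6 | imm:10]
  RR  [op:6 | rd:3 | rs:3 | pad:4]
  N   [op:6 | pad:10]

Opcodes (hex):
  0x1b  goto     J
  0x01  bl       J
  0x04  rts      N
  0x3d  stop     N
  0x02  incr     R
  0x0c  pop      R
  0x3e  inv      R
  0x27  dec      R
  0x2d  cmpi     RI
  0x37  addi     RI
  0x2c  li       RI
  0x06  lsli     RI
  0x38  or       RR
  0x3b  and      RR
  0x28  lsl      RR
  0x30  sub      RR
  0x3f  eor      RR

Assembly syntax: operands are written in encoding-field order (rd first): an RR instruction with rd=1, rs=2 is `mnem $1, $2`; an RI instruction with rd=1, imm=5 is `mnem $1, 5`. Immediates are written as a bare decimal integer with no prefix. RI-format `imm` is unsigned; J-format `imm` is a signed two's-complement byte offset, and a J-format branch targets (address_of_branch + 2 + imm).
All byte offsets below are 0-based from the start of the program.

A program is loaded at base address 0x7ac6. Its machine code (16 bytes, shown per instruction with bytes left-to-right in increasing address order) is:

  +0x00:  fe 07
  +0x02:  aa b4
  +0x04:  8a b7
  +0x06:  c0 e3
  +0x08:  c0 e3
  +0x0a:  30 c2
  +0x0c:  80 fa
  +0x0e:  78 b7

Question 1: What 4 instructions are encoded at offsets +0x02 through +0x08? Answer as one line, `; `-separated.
cmpi $1, 42; cmpi $7, 10; or $7, $4; or $7, $4

off 0x02: read aa b4 as little → 0xb4aa
  opcode bits[15:10]=0x2d: cmpi/RI
  rd@[9:7]=0x1 ⇒ $1
  imm@[6:0]=0x2a ⇒ 42
off 0x04: read 8a b7 as little → 0xb78a
  opcode bits[15:10]=0x2d: cmpi/RI
  rd@[9:7]=0x7 ⇒ $7
  imm@[6:0]=0xa ⇒ 10
off 0x06: read c0 e3 as little → 0xe3c0
  opcode bits[15:10]=0x38: or/RR
  rd@[9:7]=0x7 ⇒ $7
  rs@[6:4]=0x4 ⇒ $4
off 0x08: read c0 e3 as little → 0xe3c0
  opcode bits[15:10]=0x38: or/RR
  rd@[9:7]=0x7 ⇒ $7
  rs@[6:4]=0x4 ⇒ $4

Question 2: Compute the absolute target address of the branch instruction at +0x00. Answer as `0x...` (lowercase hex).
0x7ac6

+0x00: fe 07 ⇒ word 0x07fe (little)
  top 6b → 0x1 → bl [J]
  imm: (w>>0)&0x3ff=0x3fe (s10→-2) → -2
  target = base 0x7ac6 + off 0x00 + 2 + imm -2 = 0x7ac6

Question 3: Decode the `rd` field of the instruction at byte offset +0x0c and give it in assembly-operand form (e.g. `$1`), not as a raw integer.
+0x0c: 80 fa ⇒ word 0xfa80 (little)
  op=0xfa80>>10=0x3e ⇒ inv (R)
  rd: (w>>7)&0x7=0x5 → $5

$5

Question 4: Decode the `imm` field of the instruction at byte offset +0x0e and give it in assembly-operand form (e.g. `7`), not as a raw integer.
120

[0e] 78 b7 → 0xb778
  opcode bits[15:10]=0x2d: cmpi/RI
  rd: (w>>7)&0x7=0x6 → $6
  imm: (w>>0)&0x7f=0x78 → 120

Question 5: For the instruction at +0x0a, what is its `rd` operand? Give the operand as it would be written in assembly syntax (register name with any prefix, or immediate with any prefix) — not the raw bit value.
+0x0a: 30 c2 ⇒ word 0xc230 (little)
  top 6b → 0x30 → sub [RR]
  rd@[9:7]=0x4 ⇒ $4
  rs@[6:4]=0x3 ⇒ $3

$4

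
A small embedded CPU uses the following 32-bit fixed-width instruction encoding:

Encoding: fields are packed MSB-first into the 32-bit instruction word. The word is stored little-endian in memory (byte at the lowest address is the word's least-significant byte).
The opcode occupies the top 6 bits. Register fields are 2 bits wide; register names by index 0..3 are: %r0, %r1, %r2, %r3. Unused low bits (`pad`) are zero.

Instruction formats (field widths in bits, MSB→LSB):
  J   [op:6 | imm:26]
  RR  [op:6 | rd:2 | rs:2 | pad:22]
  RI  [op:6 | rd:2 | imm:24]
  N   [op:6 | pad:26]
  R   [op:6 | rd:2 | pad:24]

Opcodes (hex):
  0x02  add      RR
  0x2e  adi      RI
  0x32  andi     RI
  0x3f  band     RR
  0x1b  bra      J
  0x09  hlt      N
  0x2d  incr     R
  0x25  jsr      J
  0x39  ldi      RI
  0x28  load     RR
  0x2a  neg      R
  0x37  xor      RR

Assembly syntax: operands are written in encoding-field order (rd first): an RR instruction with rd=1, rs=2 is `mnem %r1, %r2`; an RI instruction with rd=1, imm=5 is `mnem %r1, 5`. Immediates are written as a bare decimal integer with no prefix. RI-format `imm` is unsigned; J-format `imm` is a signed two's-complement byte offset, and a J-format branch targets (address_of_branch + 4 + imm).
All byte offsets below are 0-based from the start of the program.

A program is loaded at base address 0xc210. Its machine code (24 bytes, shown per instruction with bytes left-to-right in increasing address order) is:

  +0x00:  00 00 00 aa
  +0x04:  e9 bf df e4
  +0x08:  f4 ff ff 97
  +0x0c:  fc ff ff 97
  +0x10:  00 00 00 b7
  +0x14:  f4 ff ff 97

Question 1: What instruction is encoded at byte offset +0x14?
jsr -12

+0x14: f4 ff ff 97 ⇒ word 0x97fffff4 (little)
  opcode bits[31:26]=0x25: jsr/J
  imm@[25:0]=0x3fffff4 (s26→-12) ⇒ -12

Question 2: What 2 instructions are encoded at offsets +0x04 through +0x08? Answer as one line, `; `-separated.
ldi %r0, 14663657; jsr -12

[04] e9 bf df e4 → 0xe4dfbfe9
  top 6b → 0x39 → ldi [RI]
  rd: (w>>24)&0x3=0x0 → %r0
  imm: (w>>0)&0xffffff=0xdfbfe9 → 14663657
[08] f4 ff ff 97 → 0x97fffff4
  top 6b → 0x25 → jsr [J]
  imm: (w>>0)&0x3ffffff=0x3fffff4 (s26→-12) → -12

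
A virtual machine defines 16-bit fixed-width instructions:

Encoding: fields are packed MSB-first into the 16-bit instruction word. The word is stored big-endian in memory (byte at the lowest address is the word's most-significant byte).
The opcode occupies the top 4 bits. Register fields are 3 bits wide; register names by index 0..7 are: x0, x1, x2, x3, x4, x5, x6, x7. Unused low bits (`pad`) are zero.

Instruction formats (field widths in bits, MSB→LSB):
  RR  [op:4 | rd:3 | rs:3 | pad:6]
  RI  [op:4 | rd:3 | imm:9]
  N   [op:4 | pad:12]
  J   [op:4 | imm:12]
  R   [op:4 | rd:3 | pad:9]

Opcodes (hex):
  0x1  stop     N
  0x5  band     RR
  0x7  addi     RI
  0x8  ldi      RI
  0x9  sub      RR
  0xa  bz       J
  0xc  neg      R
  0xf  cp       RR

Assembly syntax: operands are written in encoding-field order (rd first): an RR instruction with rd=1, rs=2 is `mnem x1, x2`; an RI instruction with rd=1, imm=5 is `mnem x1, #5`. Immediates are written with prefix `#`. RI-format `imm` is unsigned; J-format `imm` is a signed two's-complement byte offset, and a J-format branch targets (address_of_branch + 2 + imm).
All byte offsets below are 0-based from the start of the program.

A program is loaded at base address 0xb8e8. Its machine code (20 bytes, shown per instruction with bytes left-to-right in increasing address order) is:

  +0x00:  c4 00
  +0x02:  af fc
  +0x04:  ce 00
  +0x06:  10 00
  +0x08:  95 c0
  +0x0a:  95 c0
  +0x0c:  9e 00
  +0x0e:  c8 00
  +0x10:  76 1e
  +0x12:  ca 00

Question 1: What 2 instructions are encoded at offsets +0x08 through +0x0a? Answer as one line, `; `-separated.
sub x2, x7; sub x2, x7

[08] 95 c0 → 0x95c0
  top 4b → 0x9 → sub [RR]
  rd@[11:9]=0x2 ⇒ x2
  rs@[8:6]=0x7 ⇒ x7
[0a] 95 c0 → 0x95c0
  top 4b → 0x9 → sub [RR]
  rd@[11:9]=0x2 ⇒ x2
  rs@[8:6]=0x7 ⇒ x7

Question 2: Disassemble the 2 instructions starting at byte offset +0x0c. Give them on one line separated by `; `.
sub x7, x0; neg x4

[0c] 9e 00 → 0x9e00
  opcode bits[15:12]=0x9: sub/RR
  rd: (w>>9)&0x7=0x7 → x7
  rs: (w>>6)&0x7=0x0 → x0
[0e] c8 00 → 0xc800
  opcode bits[15:12]=0xc: neg/R
  rd: (w>>9)&0x7=0x4 → x4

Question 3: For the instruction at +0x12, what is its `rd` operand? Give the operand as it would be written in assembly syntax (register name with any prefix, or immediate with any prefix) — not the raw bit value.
x5

off 0x12: read ca 00 as big → 0xca00
  opcode bits[15:12]=0xc: neg/R
  rd: (w>>9)&0x7=0x5 → x5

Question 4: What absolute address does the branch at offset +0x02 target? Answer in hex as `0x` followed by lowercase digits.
0xb8e8

+0x02: af fc ⇒ word 0xaffc (big)
  top 4b → 0xa → bz [J]
  [11:0] imm=4092 (s12→-4) = #-4
  target = base 0xb8e8 + off 0x02 + 2 + imm -4 = 0xb8e8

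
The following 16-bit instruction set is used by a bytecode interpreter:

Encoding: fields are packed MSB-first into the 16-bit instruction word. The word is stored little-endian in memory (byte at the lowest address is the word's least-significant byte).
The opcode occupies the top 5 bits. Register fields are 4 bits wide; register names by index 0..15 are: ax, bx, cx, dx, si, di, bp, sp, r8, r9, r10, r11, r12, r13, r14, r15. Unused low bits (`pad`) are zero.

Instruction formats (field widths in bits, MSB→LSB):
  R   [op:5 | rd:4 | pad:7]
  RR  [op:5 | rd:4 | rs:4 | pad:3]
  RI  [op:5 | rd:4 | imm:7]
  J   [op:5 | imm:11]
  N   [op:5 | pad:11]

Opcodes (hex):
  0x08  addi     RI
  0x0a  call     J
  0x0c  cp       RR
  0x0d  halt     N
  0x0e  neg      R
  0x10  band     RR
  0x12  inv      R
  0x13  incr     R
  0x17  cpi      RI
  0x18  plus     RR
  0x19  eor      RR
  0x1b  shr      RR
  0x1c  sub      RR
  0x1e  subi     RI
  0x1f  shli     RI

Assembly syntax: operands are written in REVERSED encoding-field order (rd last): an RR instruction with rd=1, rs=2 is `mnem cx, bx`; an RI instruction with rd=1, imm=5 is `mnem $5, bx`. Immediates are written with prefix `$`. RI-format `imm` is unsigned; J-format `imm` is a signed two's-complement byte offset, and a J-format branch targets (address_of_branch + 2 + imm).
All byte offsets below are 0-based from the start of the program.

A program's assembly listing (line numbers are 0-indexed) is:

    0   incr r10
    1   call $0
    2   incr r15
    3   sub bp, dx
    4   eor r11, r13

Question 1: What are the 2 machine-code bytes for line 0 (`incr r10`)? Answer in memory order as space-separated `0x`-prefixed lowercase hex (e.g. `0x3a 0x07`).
L0: incr op=0x13:5|rd=10:4|pad=0:7 ⇒ 0x9d00 ⇒ little 00 9d

0x00 0x9d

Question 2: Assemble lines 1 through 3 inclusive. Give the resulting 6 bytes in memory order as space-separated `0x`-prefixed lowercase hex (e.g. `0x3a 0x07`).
1. call fields op=0xa:5|imm=0:11 → word 5000h → 00 50
2. incr fields op=0x13:5|rd=15:4|pad=0:7 → word 9f80h → 80 9f
3. sub fields op=0x1c:5|rd=3:4|rs=6:4|pad=0:3 → word e1b0h → b0 e1

0x00 0x50 0x80 0x9f 0xb0 0xe1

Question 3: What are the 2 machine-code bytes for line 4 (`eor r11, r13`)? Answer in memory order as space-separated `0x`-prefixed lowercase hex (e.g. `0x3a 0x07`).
4. eor fields op=0x19:5|rd=13:4|rs=11:4|pad=0:3 → word ced8h → d8 ce

0xd8 0xce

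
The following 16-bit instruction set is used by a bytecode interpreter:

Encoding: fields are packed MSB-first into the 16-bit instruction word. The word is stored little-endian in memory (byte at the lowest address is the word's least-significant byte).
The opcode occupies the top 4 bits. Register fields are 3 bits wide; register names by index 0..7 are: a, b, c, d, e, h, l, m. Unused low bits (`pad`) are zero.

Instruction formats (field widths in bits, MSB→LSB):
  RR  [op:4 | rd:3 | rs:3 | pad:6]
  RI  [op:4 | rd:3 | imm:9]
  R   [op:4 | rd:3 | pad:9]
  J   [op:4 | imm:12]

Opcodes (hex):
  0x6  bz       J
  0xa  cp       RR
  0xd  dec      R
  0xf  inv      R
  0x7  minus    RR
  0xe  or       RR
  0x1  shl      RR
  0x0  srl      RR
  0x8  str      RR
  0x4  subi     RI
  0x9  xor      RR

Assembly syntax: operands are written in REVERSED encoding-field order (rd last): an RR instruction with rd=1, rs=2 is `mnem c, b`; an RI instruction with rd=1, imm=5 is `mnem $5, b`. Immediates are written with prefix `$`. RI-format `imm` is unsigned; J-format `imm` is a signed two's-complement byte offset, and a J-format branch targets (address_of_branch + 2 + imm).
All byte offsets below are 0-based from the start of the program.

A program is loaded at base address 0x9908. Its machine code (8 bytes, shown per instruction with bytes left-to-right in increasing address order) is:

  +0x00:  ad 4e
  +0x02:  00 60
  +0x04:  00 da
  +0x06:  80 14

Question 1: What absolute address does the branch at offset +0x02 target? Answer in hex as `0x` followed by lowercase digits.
0x990c

@+02  little-endian(00 60) = 0x6000
  op=0x6000>>12=0x6 ⇒ bz (J)
  imm: (w>>0)&0xfff=0x0 → $0
  target = base 0x9908 + off 0x02 + 2 + imm 0 = 0x990c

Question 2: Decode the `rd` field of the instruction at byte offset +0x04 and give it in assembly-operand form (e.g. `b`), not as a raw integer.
h

off 0x04: read 00 da as little → 0xda00
  opcode bits[15:12]=0xd: dec/R
  rd@[11:9]=0x5 ⇒ h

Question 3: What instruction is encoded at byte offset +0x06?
@+06  little-endian(80 14) = 0x1480
  op=0x1480>>12=0x1 ⇒ shl (RR)
  rd@[11:9]=0x2 ⇒ c
  rs@[8:6]=0x2 ⇒ c

shl c, c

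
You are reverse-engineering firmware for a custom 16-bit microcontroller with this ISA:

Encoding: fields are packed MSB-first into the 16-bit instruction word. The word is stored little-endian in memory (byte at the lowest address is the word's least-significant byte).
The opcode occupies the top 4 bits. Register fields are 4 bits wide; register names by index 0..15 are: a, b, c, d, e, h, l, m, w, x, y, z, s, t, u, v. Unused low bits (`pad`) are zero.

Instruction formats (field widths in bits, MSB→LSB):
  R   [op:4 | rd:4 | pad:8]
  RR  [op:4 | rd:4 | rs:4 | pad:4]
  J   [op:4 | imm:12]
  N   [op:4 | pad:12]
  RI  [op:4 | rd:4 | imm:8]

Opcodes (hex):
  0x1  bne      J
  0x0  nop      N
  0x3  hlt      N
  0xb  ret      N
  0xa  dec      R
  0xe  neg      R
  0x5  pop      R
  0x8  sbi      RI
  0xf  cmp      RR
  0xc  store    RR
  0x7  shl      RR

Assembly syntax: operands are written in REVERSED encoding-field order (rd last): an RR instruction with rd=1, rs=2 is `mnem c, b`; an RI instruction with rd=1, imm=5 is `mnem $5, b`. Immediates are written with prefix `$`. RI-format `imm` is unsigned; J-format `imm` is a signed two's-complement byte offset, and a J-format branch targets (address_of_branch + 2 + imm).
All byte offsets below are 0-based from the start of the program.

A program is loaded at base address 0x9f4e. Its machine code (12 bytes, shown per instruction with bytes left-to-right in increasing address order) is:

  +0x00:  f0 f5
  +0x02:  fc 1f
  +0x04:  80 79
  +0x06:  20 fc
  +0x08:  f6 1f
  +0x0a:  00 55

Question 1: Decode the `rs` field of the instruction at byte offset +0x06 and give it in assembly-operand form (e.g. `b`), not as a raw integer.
c

[06] 20 fc → 0xfc20
  top 4b → 0xf → cmp [RR]
  [11:8] rd=12 = s
  [7:4] rs=2 = c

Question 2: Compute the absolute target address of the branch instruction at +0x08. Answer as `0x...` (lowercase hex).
off 0x08: read f6 1f as little → 0x1ff6
  top 4b → 0x1 → bne [J]
  imm: (w>>0)&0xfff=0xff6 (s12→-10) → $-10
  target = base 0x9f4e + off 0x08 + 2 + imm -10 = 0x9f4e

0x9f4e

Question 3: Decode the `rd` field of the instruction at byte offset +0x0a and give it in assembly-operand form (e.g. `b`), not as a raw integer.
h

off 0x0a: read 00 55 as little → 0x5500
  top 4b → 0x5 → pop [R]
  rd: (w>>8)&0xf=0x5 → h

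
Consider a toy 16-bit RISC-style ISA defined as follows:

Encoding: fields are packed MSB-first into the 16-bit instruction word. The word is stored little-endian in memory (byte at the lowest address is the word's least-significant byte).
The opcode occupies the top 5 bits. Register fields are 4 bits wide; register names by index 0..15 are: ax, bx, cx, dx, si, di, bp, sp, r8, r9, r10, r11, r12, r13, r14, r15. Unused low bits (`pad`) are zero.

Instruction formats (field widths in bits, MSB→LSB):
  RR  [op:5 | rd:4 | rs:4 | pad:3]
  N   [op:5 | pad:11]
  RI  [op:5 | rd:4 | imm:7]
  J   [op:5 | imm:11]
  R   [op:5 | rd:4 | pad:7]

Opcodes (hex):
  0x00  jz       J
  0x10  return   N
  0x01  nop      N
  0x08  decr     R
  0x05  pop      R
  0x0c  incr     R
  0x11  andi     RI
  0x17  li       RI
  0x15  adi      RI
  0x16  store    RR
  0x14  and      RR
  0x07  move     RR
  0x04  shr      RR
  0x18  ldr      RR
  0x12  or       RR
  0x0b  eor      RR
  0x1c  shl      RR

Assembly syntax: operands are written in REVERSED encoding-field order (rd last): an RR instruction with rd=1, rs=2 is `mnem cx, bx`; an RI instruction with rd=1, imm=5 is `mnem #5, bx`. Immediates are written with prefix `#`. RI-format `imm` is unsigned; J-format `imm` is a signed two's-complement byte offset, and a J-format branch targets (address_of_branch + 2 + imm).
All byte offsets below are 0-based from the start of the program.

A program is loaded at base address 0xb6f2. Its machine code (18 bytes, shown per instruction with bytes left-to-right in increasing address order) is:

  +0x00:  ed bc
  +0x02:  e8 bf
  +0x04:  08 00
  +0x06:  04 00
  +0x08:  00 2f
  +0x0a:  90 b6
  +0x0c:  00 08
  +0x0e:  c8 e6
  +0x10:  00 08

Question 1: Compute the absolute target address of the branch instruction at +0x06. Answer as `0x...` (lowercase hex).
+0x06: 04 00 ⇒ word 0x0004 (little)
  top 5b → 0x0 → jz [J]
  imm: (w>>0)&0x7ff=0x4 → #4
  target = base 0xb6f2 + off 0x06 + 2 + imm 4 = 0xb6fe

0xb6fe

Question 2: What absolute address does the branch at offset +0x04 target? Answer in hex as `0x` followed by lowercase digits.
@+04  little-endian(08 00) = 0x0008
  top 5b → 0x0 → jz [J]
  [10:0] imm=8 = #8
  target = base 0xb6f2 + off 0x04 + 2 + imm 8 = 0xb700

0xb700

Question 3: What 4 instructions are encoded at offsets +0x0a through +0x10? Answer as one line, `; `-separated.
off 0x0a: read 90 b6 as little → 0xb690
  opcode bits[15:11]=0x16: store/RR
  rd: (w>>7)&0xf=0xd → r13
  rs: (w>>3)&0xf=0x2 → cx
off 0x0c: read 00 08 as little → 0x0800
  opcode bits[15:11]=0x1: nop/N
off 0x0e: read c8 e6 as little → 0xe6c8
  opcode bits[15:11]=0x1c: shl/RR
  rd: (w>>7)&0xf=0xd → r13
  rs: (w>>3)&0xf=0x9 → r9
off 0x10: read 00 08 as little → 0x0800
  opcode bits[15:11]=0x1: nop/N

store cx, r13; nop; shl r9, r13; nop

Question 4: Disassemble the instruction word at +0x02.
off 0x02: read e8 bf as little → 0xbfe8
  top 5b → 0x17 → li [RI]
  rd@[10:7]=0xf ⇒ r15
  imm@[6:0]=0x68 ⇒ #104

li #104, r15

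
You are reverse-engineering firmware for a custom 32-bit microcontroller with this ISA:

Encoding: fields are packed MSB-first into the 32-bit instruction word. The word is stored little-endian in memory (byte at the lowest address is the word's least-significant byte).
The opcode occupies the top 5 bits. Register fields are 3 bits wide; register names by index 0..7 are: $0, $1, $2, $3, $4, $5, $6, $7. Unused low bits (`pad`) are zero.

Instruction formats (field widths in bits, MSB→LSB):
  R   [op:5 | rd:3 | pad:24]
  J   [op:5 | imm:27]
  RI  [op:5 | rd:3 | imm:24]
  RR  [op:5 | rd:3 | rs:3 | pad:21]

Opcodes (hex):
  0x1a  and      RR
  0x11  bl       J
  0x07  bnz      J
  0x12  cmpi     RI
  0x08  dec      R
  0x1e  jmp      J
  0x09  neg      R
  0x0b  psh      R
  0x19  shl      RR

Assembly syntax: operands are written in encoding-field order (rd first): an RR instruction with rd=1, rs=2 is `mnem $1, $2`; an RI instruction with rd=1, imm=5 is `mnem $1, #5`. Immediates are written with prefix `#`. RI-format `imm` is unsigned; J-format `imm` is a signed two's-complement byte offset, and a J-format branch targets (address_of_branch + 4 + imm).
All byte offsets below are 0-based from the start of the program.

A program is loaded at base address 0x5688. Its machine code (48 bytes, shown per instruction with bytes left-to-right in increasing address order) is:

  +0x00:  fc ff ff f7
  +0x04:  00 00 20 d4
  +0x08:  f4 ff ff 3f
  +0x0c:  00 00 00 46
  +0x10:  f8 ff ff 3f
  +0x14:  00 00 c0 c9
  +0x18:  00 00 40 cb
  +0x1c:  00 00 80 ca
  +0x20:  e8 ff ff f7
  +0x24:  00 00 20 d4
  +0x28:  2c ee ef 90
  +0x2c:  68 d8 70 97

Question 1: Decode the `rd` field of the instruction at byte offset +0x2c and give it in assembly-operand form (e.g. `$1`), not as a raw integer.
[2c] 68 d8 70 97 → 0x9770d868
  opcode bits[31:27]=0x12: cmpi/RI
  [26:24] rd=7 = $7
  [23:0] imm=7395432 = #7395432

$7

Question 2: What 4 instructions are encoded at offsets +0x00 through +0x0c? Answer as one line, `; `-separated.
jmp #-4; and $4, $1; bnz #-12; dec $6

+0x00: fc ff ff f7 ⇒ word 0xf7fffffc (little)
  op=0xf7fffffc>>27=0x1e ⇒ jmp (J)
  imm@[26:0]=0x7fffffc (s27→-4) ⇒ #-4
+0x04: 00 00 20 d4 ⇒ word 0xd4200000 (little)
  op=0xd4200000>>27=0x1a ⇒ and (RR)
  rd@[26:24]=0x4 ⇒ $4
  rs@[23:21]=0x1 ⇒ $1
+0x08: f4 ff ff 3f ⇒ word 0x3ffffff4 (little)
  op=0x3ffffff4>>27=0x7 ⇒ bnz (J)
  imm@[26:0]=0x7fffff4 (s27→-12) ⇒ #-12
+0x0c: 00 00 00 46 ⇒ word 0x46000000 (little)
  op=0x46000000>>27=0x8 ⇒ dec (R)
  rd@[26:24]=0x6 ⇒ $6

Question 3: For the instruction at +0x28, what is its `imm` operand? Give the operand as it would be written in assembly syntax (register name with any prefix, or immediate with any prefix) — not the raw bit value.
#15724076

@+28  little-endian(2c ee ef 90) = 0x90efee2c
  op=0x90efee2c>>27=0x12 ⇒ cmpi (RI)
  rd: (w>>24)&0x7=0x0 → $0
  imm: (w>>0)&0xffffff=0xefee2c → #15724076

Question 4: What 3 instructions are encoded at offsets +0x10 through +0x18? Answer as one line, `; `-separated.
bnz #-8; shl $1, $6; shl $3, $2

+0x10: f8 ff ff 3f ⇒ word 0x3ffffff8 (little)
  top 5b → 0x7 → bnz [J]
  [26:0] imm=134217720 (s27→-8) = #-8
+0x14: 00 00 c0 c9 ⇒ word 0xc9c00000 (little)
  top 5b → 0x19 → shl [RR]
  [26:24] rd=1 = $1
  [23:21] rs=6 = $6
+0x18: 00 00 40 cb ⇒ word 0xcb400000 (little)
  top 5b → 0x19 → shl [RR]
  [26:24] rd=3 = $3
  [23:21] rs=2 = $2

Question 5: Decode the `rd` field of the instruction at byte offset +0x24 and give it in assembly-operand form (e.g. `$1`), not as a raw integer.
@+24  little-endian(00 00 20 d4) = 0xd4200000
  op=0xd4200000>>27=0x1a ⇒ and (RR)
  rd@[26:24]=0x4 ⇒ $4
  rs@[23:21]=0x1 ⇒ $1

$4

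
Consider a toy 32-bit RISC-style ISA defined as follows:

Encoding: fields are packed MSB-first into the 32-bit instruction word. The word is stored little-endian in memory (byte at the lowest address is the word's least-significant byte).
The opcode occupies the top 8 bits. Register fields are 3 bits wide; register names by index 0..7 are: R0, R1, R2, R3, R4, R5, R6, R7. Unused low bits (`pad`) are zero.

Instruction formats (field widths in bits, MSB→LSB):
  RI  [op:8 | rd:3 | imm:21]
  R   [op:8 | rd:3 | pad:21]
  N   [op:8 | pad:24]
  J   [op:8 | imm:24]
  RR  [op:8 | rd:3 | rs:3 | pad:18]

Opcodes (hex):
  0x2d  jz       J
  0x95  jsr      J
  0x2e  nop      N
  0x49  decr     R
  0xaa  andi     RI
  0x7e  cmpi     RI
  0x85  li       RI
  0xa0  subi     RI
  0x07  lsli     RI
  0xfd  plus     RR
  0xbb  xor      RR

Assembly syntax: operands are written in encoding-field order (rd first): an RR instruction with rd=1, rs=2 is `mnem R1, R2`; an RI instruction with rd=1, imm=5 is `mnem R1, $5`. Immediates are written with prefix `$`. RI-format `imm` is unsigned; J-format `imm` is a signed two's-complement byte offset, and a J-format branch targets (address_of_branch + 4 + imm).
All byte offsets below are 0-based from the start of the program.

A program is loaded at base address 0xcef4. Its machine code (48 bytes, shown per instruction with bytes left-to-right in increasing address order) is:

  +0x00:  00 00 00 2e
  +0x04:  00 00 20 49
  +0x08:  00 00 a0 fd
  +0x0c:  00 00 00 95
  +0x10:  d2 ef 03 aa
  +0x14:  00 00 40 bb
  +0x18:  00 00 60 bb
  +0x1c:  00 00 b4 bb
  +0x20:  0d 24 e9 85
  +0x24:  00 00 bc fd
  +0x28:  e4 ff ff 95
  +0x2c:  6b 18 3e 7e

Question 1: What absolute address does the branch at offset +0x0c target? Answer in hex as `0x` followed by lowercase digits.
0xcf04

+0x0c: 00 00 00 95 ⇒ word 0x95000000 (little)
  top 8b → 0x95 → jsr [J]
  imm: (w>>0)&0xffffff=0x0 → $0
  target = base 0xcef4 + off 0x0c + 4 + imm 0 = 0xcf04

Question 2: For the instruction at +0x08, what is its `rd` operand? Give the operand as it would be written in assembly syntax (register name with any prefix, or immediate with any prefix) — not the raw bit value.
R5

off 0x08: read 00 00 a0 fd as little → 0xfda00000
  top 8b → 0xfd → plus [RR]
  [23:21] rd=5 = R5
  [20:18] rs=0 = R0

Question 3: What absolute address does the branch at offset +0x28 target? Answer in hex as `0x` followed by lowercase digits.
0xcf04

@+28  little-endian(e4 ff ff 95) = 0x95ffffe4
  op=0x95ffffe4>>24=0x95 ⇒ jsr (J)
  imm: (w>>0)&0xffffff=0xffffe4 (s24→-28) → $-28
  target = base 0xcef4 + off 0x28 + 4 + imm -28 = 0xcf04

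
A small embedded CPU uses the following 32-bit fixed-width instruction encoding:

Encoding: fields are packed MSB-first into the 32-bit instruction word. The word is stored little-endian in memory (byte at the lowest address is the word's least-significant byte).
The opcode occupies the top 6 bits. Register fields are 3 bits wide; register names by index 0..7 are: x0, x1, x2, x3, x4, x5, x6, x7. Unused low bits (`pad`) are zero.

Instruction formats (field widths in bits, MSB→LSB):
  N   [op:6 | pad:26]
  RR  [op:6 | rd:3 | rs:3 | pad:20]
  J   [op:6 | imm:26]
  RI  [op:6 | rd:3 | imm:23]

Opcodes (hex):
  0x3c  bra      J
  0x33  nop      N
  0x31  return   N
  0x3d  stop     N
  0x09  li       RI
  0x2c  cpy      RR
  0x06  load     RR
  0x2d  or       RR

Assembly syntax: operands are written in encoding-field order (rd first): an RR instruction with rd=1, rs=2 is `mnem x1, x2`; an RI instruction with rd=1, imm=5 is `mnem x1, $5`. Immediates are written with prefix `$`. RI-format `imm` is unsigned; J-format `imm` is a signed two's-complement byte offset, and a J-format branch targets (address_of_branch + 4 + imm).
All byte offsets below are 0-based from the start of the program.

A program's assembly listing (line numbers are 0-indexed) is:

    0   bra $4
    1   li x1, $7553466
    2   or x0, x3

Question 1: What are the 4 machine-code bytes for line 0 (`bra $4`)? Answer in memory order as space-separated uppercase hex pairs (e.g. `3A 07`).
04 00 00 F0

0. bra fields op=0x3c:6|imm=4:26 → word f0000004h → 04 00 00 f0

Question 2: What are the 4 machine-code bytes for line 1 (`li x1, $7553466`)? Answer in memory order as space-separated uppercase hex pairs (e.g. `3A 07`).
BA 41 F3 24

1. li fields op=0x9:6|rd=1:3|imm=7553466:23 → word 24f341bah → ba 41 f3 24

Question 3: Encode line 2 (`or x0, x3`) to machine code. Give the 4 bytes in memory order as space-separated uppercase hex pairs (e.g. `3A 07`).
2. or fields op=0x2d:6|rd=0:3|rs=3:3|pad=0:20 → word b4300000h → 00 00 30 b4

00 00 30 B4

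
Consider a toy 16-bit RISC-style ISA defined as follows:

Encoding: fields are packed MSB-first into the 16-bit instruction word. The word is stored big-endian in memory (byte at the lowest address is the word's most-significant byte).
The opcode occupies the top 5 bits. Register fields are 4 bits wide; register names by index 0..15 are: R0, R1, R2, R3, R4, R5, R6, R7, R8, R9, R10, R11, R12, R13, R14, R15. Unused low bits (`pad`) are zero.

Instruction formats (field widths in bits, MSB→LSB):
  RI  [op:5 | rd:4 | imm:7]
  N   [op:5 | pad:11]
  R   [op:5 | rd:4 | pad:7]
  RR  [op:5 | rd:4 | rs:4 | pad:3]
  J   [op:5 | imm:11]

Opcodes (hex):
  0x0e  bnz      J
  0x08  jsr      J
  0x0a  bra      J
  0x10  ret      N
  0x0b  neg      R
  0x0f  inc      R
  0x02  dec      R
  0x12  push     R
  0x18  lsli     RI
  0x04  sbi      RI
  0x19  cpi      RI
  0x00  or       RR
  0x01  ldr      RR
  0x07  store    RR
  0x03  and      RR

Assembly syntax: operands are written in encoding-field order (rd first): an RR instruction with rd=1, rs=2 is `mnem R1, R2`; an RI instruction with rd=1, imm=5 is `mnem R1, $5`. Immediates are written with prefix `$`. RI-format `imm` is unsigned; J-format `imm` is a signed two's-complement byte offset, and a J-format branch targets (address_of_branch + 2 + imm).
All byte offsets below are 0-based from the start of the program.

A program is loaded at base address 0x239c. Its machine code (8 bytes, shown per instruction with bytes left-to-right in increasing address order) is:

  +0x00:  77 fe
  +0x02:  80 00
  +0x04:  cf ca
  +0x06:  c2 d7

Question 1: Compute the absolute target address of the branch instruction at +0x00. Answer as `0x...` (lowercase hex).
off 0x00: read 77 fe as big → 0x77fe
  opcode bits[15:11]=0xe: bnz/J
  imm: (w>>0)&0x7ff=0x7fe (s11→-2) → $-2
  target = base 0x239c + off 0x00 + 2 + imm -2 = 0x239c

0x239c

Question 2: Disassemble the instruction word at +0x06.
lsli R5, $87

@+06  big-endian(c2 d7) = 0xc2d7
  op=0xc2d7>>11=0x18 ⇒ lsli (RI)
  rd: (w>>7)&0xf=0x5 → R5
  imm: (w>>0)&0x7f=0x57 → $87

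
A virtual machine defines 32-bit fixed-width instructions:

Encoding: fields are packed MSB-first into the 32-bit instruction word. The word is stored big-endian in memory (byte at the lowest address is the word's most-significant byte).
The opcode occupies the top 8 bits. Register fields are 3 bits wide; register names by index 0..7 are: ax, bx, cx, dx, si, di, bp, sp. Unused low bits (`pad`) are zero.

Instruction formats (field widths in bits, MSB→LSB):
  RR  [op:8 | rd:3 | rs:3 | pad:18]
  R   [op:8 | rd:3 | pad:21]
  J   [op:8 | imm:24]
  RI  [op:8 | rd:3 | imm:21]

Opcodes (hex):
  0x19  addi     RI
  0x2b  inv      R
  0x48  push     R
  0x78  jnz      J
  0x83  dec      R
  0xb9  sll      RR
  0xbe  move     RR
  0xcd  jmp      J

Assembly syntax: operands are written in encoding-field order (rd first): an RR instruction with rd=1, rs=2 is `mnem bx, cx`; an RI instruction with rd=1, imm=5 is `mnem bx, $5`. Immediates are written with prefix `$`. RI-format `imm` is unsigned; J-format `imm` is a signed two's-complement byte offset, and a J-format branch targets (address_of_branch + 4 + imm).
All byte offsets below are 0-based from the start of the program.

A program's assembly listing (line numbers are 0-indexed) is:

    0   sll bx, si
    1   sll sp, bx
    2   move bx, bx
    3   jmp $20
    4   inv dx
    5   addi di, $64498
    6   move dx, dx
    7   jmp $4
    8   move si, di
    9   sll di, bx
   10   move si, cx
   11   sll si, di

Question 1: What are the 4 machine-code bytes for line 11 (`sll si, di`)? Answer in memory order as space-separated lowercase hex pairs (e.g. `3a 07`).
line 11 (sll): pack op=0xb9:8|rd=4:3|rs=5:3|pad=0:18 = 0xb9940000; big→ b9 94 00 00

b9 94 00 00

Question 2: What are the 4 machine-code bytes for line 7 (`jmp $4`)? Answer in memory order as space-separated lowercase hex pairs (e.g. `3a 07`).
cd 00 00 04

L7: jmp op=0xcd:8|imm=4:24 ⇒ 0xcd000004 ⇒ big cd 00 00 04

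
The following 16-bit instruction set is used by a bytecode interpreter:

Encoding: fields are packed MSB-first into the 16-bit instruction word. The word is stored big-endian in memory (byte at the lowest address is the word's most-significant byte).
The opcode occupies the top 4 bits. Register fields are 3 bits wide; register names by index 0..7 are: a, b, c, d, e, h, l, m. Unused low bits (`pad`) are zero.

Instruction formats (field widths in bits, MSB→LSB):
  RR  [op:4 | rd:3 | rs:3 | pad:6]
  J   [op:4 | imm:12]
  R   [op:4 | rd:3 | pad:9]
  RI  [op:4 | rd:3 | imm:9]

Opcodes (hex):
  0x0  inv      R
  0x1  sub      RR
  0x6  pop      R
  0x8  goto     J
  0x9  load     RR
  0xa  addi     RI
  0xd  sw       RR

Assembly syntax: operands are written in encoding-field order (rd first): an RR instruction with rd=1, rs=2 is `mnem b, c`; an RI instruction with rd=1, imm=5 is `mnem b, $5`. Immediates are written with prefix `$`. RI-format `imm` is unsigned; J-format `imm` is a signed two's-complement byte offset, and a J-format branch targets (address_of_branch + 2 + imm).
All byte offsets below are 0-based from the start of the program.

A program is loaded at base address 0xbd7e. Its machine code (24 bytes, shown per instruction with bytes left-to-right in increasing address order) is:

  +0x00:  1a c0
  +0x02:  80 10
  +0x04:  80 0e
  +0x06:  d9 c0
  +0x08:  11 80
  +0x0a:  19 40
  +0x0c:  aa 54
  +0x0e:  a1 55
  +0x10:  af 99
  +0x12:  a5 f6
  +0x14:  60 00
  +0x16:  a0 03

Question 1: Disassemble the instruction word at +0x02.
@+02  big-endian(80 10) = 0x8010
  op=0x8010>>12=0x8 ⇒ goto (J)
  imm: (w>>0)&0xfff=0x10 → $16

goto $16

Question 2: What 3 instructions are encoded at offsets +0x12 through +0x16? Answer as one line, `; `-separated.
addi c, $502; pop a; addi a, $3

+0x12: a5 f6 ⇒ word 0xa5f6 (big)
  op=0xa5f6>>12=0xa ⇒ addi (RI)
  rd: (w>>9)&0x7=0x2 → c
  imm: (w>>0)&0x1ff=0x1f6 → $502
+0x14: 60 00 ⇒ word 0x6000 (big)
  op=0x6000>>12=0x6 ⇒ pop (R)
  rd: (w>>9)&0x7=0x0 → a
+0x16: a0 03 ⇒ word 0xa003 (big)
  op=0xa003>>12=0xa ⇒ addi (RI)
  rd: (w>>9)&0x7=0x0 → a
  imm: (w>>0)&0x1ff=0x3 → $3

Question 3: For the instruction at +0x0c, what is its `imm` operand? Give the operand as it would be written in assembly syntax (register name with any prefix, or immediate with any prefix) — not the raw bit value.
off 0x0c: read aa 54 as big → 0xaa54
  opcode bits[15:12]=0xa: addi/RI
  rd: (w>>9)&0x7=0x5 → h
  imm: (w>>0)&0x1ff=0x54 → $84

$84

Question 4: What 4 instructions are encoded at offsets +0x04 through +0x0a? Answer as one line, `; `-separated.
goto $14; sw e, m; sub a, l; sub e, h

off 0x04: read 80 0e as big → 0x800e
  top 4b → 0x8 → goto [J]
  imm: (w>>0)&0xfff=0xe → $14
off 0x06: read d9 c0 as big → 0xd9c0
  top 4b → 0xd → sw [RR]
  rd: (w>>9)&0x7=0x4 → e
  rs: (w>>6)&0x7=0x7 → m
off 0x08: read 11 80 as big → 0x1180
  top 4b → 0x1 → sub [RR]
  rd: (w>>9)&0x7=0x0 → a
  rs: (w>>6)&0x7=0x6 → l
off 0x0a: read 19 40 as big → 0x1940
  top 4b → 0x1 → sub [RR]
  rd: (w>>9)&0x7=0x4 → e
  rs: (w>>6)&0x7=0x5 → h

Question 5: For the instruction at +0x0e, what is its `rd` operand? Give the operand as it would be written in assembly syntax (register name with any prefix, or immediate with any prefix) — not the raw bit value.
a

off 0x0e: read a1 55 as big → 0xa155
  top 4b → 0xa → addi [RI]
  [11:9] rd=0 = a
  [8:0] imm=341 = $341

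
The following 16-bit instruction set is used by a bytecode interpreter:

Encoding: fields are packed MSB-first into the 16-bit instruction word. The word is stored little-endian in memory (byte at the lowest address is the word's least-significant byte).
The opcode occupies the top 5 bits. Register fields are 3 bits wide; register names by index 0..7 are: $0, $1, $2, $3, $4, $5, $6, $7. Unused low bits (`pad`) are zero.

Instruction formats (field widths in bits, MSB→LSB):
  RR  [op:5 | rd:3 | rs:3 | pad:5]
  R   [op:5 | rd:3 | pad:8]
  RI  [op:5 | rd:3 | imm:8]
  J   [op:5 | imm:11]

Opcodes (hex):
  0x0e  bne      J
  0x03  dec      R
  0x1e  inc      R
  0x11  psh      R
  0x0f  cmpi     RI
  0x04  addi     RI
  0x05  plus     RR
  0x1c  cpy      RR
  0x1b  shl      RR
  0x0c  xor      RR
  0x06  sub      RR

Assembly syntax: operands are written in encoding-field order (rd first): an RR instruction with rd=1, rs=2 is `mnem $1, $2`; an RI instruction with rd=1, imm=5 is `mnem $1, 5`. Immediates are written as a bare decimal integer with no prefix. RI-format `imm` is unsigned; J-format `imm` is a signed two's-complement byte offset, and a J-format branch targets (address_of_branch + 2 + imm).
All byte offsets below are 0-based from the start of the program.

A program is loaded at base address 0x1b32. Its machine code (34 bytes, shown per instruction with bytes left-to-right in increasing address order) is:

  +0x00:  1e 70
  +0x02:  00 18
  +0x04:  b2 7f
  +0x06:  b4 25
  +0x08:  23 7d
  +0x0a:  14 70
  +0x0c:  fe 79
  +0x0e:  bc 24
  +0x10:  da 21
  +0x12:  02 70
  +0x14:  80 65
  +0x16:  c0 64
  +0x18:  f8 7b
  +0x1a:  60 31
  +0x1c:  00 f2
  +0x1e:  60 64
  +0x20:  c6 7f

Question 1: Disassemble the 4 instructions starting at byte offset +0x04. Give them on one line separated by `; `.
[04] b2 7f → 0x7fb2
  op=0x7fb2>>11=0xf ⇒ cmpi (RI)
  rd: (w>>8)&0x7=0x7 → $7
  imm: (w>>0)&0xff=0xb2 → 178
[06] b4 25 → 0x25b4
  op=0x25b4>>11=0x4 ⇒ addi (RI)
  rd: (w>>8)&0x7=0x5 → $5
  imm: (w>>0)&0xff=0xb4 → 180
[08] 23 7d → 0x7d23
  op=0x7d23>>11=0xf ⇒ cmpi (RI)
  rd: (w>>8)&0x7=0x5 → $5
  imm: (w>>0)&0xff=0x23 → 35
[0a] 14 70 → 0x7014
  op=0x7014>>11=0xe ⇒ bne (J)
  imm: (w>>0)&0x7ff=0x14 → 20

cmpi $7, 178; addi $5, 180; cmpi $5, 35; bne 20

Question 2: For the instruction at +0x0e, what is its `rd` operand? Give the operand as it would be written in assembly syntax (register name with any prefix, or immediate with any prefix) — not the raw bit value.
[0e] bc 24 → 0x24bc
  op=0x24bc>>11=0x4 ⇒ addi (RI)
  rd: (w>>8)&0x7=0x4 → $4
  imm: (w>>0)&0xff=0xbc → 188

$4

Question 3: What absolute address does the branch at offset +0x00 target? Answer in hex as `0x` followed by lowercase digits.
off 0x00: read 1e 70 as little → 0x701e
  opcode bits[15:11]=0xe: bne/J
  imm: (w>>0)&0x7ff=0x1e → 30
  target = base 0x1b32 + off 0x00 + 2 + imm 30 = 0x1b52

0x1b52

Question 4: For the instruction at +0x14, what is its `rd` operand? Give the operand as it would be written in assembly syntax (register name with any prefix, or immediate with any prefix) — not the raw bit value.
+0x14: 80 65 ⇒ word 0x6580 (little)
  top 5b → 0xc → xor [RR]
  [10:8] rd=5 = $5
  [7:5] rs=4 = $4

$5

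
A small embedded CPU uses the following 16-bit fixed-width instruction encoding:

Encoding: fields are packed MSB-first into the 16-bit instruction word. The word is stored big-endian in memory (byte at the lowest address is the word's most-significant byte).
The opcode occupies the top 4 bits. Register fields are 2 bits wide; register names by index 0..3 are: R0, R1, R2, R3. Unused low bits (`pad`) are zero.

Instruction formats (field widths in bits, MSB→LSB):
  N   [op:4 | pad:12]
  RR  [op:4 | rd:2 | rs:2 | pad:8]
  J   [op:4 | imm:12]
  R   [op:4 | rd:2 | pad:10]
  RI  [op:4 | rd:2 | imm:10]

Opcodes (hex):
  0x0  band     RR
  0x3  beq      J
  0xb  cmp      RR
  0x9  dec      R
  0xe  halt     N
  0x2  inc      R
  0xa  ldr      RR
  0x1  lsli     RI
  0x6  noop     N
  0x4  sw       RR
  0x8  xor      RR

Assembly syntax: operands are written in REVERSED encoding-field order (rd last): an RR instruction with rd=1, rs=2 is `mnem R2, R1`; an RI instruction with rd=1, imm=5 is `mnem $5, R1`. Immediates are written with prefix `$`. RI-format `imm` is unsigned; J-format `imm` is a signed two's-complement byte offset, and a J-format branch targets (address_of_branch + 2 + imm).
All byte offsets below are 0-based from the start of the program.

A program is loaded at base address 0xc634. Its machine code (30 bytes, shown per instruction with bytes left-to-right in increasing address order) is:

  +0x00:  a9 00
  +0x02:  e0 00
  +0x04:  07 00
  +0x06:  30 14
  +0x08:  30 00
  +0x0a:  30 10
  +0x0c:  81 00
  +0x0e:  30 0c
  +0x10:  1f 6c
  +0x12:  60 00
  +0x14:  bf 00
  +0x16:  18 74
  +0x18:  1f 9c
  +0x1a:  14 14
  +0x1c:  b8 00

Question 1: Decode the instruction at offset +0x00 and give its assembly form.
ldr R1, R2

[00] a9 00 → 0xa900
  top 4b → 0xa → ldr [RR]
  rd: (w>>10)&0x3=0x2 → R2
  rs: (w>>8)&0x3=0x1 → R1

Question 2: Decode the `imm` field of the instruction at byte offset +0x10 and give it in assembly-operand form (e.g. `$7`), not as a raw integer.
$876

off 0x10: read 1f 6c as big → 0x1f6c
  op=0x1f6c>>12=0x1 ⇒ lsli (RI)
  [11:10] rd=3 = R3
  [9:0] imm=876 = $876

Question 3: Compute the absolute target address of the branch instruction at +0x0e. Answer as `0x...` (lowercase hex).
off 0x0e: read 30 0c as big → 0x300c
  top 4b → 0x3 → beq [J]
  [11:0] imm=12 = $12
  target = base 0xc634 + off 0x0e + 2 + imm 12 = 0xc650

0xc650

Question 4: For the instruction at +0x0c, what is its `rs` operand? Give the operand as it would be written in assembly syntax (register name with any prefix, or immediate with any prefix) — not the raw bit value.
off 0x0c: read 81 00 as big → 0x8100
  top 4b → 0x8 → xor [RR]
  [11:10] rd=0 = R0
  [9:8] rs=1 = R1

R1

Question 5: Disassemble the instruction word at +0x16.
lsli $116, R2

+0x16: 18 74 ⇒ word 0x1874 (big)
  op=0x1874>>12=0x1 ⇒ lsli (RI)
  rd@[11:10]=0x2 ⇒ R2
  imm@[9:0]=0x74 ⇒ $116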